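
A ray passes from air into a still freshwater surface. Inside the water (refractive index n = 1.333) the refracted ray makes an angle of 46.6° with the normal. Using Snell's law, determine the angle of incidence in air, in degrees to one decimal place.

75.6°

Snell: sin θ_i = n · sin θ_r = 1.333 × sin 46.6° = 1.333 × 0.7266 = 0.9685.
θ_i = arcsin(0.9685) = 75.59°.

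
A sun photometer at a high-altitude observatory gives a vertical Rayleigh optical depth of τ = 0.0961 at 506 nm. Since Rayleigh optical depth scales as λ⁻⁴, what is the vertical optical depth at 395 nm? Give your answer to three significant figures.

0.259

τ(395 nm) = τ(506 nm) × (506/395)⁴ = 0.0961 × (1.2810)⁴ = 0.0961 × 2.6929 = 0.2588.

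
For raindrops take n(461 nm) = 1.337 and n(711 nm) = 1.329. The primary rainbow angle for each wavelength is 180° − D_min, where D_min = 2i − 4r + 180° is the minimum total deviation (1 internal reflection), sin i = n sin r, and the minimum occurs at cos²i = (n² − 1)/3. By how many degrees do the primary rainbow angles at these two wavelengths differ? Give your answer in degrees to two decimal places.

1.16°

At 461 nm (n = 1.337): cos²i = 0.26252 → i = 59.178°, r = 39.964°, D_min = 138.500°, rainbow angle = 41.500°.
At 711 nm (n = 1.329): cos²i = 0.25541 → i = 59.643°, r = 40.487°, D_min = 137.337°, rainbow angle = 42.663°.
Angular width = |41.500° − 42.663°| = 1.163°.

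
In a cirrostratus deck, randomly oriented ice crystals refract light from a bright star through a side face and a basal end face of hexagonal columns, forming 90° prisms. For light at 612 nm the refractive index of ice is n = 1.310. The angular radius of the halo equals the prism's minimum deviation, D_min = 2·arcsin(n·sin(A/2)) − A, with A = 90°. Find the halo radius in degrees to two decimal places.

45.73°

n·sin(A/2) = 1.310 × sin 45° = 1.310 × 0.7071 = 0.9263.
D_min = 2·arcsin(0.9263) − 90° = 2 × 67.867° − 90° = 45.733°.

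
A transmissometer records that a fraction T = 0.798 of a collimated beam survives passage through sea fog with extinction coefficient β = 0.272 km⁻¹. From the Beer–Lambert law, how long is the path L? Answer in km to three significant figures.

0.830 km

Beer–Lambert: T = exp(−βL) ⇒ L = −ln(T)/β = −ln(0.798)/0.272 = 0.2256/0.272 = 0.8296 km.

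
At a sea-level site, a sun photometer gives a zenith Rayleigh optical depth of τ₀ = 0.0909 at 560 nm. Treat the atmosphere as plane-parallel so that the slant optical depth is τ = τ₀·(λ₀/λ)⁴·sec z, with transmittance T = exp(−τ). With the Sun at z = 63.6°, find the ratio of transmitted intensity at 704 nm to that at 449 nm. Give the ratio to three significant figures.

Airmass: sec 63.6° = 2.2490.
τ(704 nm) = 0.0909 × (560/704)⁴ × 2.2490 = 0.0909 × 0.4004 × 2.2490 = 0.0819.
τ(449 nm) = 0.0909 × (560/449)⁴ × 2.2490 = 0.0909 × 2.4197 × 2.2490 = 0.4947.
T(704)/T(449) = exp(τ_B − τ_A) = exp(0.4128) = 1.5111.

1.51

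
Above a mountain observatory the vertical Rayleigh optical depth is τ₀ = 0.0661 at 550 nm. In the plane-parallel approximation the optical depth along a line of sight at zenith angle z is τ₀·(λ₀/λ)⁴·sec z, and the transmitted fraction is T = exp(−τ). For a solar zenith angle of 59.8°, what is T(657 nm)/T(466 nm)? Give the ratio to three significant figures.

1.21

Airmass: sec 59.8° = 1.9880.
τ(657 nm) = 0.0661 × (550/657)⁴ × 1.9880 = 0.0661 × 0.4911 × 1.9880 = 0.0645.
τ(466 nm) = 0.0661 × (550/466)⁴ × 1.9880 = 0.0661 × 1.9405 × 1.9880 = 0.2550.
T(657)/T(466) = exp(τ_B − τ_A) = exp(0.1905) = 1.2098.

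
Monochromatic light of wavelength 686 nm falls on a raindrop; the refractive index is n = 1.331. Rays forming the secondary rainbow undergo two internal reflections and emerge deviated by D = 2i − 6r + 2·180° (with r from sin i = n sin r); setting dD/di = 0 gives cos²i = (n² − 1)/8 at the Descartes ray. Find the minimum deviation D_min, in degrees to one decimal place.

230.4°

cos²i = (1.77156 − 1)/8 = 0.09645; i = arccos(0.31056) = 71.907°.
sin r = sin 71.907°/1.331 = 0.71417; r = 45.575°.
D_min = 2·71.907° − 6·45.575° + 360° = 230.365°.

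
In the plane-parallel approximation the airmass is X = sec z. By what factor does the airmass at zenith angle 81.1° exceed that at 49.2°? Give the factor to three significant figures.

X(81.1°)/X(49.2°) = sec 81.1° / sec 49.2° = cos 49.2° / cos 81.1° = 0.6534/0.1547 = 4.2235.

4.22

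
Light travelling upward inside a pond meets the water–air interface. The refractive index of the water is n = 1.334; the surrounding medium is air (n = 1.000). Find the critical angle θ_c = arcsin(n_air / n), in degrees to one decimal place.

sin θ_c = n_air / n = 1.000 / 1.334 = 0.7496.
θ_c = arcsin(0.7496) = 48.56°.

48.6°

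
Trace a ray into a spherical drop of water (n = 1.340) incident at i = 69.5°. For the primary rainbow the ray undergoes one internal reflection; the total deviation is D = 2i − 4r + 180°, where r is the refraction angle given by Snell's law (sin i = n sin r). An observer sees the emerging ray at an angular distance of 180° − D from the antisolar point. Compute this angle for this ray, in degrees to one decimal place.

38.4°

sin r = sin 69.5° / 1.340 = 0.9367/1.340 = 0.6990; r = 44.35°.
D = 2·69.5° − 4·44.35° + 180° = 139.00° − 177.39° + 180° = 141.61°.
Angle from antisolar point = 180° − D = 38.39°.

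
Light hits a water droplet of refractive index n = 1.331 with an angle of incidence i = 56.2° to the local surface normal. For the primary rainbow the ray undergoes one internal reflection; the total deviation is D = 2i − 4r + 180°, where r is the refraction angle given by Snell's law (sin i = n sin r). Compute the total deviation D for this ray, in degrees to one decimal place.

sin r = sin 56.2° / 1.331 = 0.8310/1.331 = 0.6243; r = 38.63°.
D = 2·56.2° − 4·38.63° + 180° = 112.40° − 154.53° + 180° = 137.87°.

137.9°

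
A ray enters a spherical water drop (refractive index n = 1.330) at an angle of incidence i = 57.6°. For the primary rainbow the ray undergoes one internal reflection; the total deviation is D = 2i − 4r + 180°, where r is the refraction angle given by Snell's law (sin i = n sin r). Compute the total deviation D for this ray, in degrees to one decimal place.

sin r = sin 57.6° / 1.330 = 0.8443/1.330 = 0.6348; r = 39.41°.
D = 2·57.6° − 4·39.41° + 180° = 115.20° − 157.63° + 180° = 137.57°.

137.6°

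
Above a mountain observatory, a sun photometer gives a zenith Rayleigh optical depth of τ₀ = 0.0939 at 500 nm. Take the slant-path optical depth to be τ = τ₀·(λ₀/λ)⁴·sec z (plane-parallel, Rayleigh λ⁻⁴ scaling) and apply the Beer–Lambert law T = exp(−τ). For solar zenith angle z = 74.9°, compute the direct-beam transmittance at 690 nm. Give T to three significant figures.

sec 74.9° = 3.8387.
τ = 0.0939 × (500/690)⁴ × 3.8387 = 0.0939 × 0.2757 × 3.8387 = 0.0994.
T = exp(−0.0994) = 0.9054.

0.905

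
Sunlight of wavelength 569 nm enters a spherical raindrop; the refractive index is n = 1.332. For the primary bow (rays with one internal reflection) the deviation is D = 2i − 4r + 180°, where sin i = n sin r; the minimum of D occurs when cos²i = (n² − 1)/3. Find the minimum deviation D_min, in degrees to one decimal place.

cos²i = (1.77422 − 1)/3 = 0.25807; i = arccos(0.50801) = 59.469°.
sin r = sin 59.469°/1.332 = 0.64666; r = 40.290°.
D_min = 2·59.469° − 4·40.290° + 180° = 137.776°.

137.8°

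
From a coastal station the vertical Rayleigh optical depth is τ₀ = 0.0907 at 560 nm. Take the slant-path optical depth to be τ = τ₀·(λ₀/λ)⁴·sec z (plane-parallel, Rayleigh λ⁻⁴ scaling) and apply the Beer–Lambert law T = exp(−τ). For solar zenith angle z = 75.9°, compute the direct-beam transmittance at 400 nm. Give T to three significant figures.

sec 75.9° = 4.1048.
τ = 0.0907 × (560/400)⁴ × 4.1048 = 0.0907 × 3.8416 × 4.1048 = 1.4303.
T = exp(−1.4303) = 0.2392.

0.239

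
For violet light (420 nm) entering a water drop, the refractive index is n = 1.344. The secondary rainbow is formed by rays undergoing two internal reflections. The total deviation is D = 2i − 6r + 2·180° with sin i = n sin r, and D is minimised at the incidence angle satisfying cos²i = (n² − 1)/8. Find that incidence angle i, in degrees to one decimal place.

cos²i = (1.344² − 1)/8 = (1.80634 − 1)/8 = 0.10079.
cos i = 0.31748, so i = 71.490°.

71.5°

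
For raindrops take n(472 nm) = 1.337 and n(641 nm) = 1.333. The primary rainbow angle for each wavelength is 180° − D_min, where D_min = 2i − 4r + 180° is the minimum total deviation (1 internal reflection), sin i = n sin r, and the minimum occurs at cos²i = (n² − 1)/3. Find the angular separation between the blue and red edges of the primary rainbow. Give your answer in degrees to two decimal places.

0.58°

At 472 nm (n = 1.337): cos²i = 0.26252 → i = 59.178°, r = 39.964°, D_min = 138.500°, rainbow angle = 41.500°.
At 641 nm (n = 1.333): cos²i = 0.25896 → i = 59.410°, r = 40.225°, D_min = 137.922°, rainbow angle = 42.078°.
Angular width = |41.500° − 42.078°| = 0.578°.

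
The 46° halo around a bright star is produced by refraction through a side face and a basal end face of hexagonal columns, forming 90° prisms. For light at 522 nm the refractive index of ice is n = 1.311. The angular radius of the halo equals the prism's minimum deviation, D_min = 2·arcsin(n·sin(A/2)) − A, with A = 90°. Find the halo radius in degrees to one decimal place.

n·sin(A/2) = 1.311 × sin 45° = 1.311 × 0.7071 = 0.9270.
D_min = 2·arcsin(0.9270) − 90° = 2 × 67.974° − 90° = 45.949°.

45.9°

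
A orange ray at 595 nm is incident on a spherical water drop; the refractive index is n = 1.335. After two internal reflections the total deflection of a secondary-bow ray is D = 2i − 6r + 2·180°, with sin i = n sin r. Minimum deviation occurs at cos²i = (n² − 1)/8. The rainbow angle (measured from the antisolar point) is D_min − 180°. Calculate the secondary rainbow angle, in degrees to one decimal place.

cos²i = (1.78222 − 1)/8 = 0.09778; i = arccos(0.31269) = 71.778°.
sin r = sin 71.778°/1.335 = 0.71150; r = 45.357°.
D_min = 2·71.778° − 6·45.357° + 360° = 231.414°.
Rainbow angle = D_min − 180° = 51.414°.

51.4°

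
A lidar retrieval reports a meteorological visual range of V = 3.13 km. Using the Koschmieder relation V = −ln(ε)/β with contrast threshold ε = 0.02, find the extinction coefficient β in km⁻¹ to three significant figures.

1.25 km⁻¹

β = −ln(0.02) / V = 3.912 / 3.13 = 1.2498 km⁻¹.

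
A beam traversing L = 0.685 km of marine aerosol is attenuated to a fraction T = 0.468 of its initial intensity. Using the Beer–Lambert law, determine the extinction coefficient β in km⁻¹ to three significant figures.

Beer–Lambert: T = exp(−βL) ⇒ β = −ln(T)/L = −ln(0.468)/0.685 = 0.7593/0.685 = 1.108 km⁻¹.

1.11 km⁻¹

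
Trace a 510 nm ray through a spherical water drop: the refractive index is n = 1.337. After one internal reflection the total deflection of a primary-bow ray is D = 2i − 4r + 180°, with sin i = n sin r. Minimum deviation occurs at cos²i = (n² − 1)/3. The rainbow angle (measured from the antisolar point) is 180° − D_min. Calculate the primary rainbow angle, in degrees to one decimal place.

41.5°

cos²i = (1.78757 − 1)/3 = 0.26252; i = arccos(0.51237) = 59.178°.
sin r = sin 59.178°/1.337 = 0.64231; r = 39.964°.
D_min = 2·59.178° − 4·39.964° + 180° = 138.500°.
Rainbow angle = 180° − D_min = 41.500°.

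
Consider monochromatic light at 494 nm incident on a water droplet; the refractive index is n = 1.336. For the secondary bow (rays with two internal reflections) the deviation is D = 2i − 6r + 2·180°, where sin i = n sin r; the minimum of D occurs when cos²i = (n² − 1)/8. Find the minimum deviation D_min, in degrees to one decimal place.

231.7°

cos²i = (1.78490 − 1)/8 = 0.09811; i = arccos(0.31323) = 71.746°.
sin r = sin 71.746°/1.336 = 0.71084; r = 45.303°.
D_min = 2·71.746° − 6·45.303° + 360° = 231.674°.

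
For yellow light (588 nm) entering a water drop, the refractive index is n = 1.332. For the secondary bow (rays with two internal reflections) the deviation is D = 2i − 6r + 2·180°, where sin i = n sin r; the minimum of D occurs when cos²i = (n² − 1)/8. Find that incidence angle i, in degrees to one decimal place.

cos²i = (1.332² − 1)/8 = (1.77422 − 1)/8 = 0.09678.
cos i = 0.31109, so i = 71.875°.

71.9°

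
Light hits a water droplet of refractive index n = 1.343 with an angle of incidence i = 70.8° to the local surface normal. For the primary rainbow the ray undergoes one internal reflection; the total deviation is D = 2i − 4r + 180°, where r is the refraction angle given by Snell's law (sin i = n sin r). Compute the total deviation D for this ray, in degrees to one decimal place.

142.9°

sin r = sin 70.8° / 1.343 = 0.9444/1.343 = 0.7032; r = 44.68°.
D = 2·70.8° − 4·44.68° + 180° = 141.60° − 178.73° + 180° = 142.87°.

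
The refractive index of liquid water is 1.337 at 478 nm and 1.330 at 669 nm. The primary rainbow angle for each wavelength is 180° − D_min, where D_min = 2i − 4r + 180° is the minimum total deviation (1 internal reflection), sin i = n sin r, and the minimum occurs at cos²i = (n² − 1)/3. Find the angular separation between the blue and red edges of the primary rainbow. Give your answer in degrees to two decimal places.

At 478 nm (n = 1.337): cos²i = 0.26252 → i = 59.178°, r = 39.964°, D_min = 138.500°, rainbow angle = 41.500°.
At 669 nm (n = 1.330): cos²i = 0.25630 → i = 59.585°, r = 40.422°, D_min = 137.484°, rainbow angle = 42.516°.
Angular width = |41.500° − 42.516°| = 1.016°.

1.02°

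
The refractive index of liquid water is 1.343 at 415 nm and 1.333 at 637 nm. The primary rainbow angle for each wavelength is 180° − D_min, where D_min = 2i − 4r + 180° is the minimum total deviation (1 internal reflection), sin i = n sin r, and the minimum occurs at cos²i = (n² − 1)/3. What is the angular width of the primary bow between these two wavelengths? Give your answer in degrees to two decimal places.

At 415 nm (n = 1.343): cos²i = 0.26788 → i = 58.830°, r = 39.577°, D_min = 139.354°, rainbow angle = 40.646°.
At 637 nm (n = 1.333): cos²i = 0.25896 → i = 59.410°, r = 40.225°, D_min = 137.922°, rainbow angle = 42.078°.
Angular width = |40.646° − 42.078°| = 1.432°.

1.43°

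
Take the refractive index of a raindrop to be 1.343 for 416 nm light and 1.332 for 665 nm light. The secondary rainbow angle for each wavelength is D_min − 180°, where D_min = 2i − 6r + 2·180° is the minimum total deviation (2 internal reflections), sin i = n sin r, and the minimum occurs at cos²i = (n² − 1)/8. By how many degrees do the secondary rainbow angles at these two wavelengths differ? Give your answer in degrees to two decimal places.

2.85°

At 416 nm (n = 1.343): cos²i = 0.10046 → i = 71.522°, r = 44.928°, D_min = 233.478°, rainbow angle = 53.478°.
At 665 nm (n = 1.332): cos²i = 0.09678 → i = 71.875°, r = 45.520°, D_min = 230.628°, rainbow angle = 50.628°.
Angular width = |53.478° − 50.628°| = 2.849°.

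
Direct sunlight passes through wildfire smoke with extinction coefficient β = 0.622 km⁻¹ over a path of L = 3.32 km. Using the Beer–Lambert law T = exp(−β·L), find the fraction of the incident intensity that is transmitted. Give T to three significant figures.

0.127

τ = β·L = 0.622 × 3.32 = 2.0650.
T = exp(−2.0650) = 0.1268.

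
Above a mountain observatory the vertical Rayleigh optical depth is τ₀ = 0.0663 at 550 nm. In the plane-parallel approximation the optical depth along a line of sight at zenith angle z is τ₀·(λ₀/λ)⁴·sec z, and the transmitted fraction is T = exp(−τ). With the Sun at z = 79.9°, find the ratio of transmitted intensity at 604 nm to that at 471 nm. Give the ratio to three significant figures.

1.56

Airmass: sec 79.9° = 5.7023.
τ(604 nm) = 0.0663 × (550/604)⁴ × 5.7023 = 0.0663 × 0.6875 × 5.7023 = 0.2599.
τ(471 nm) = 0.0663 × (550/471)⁴ × 5.7023 = 0.0663 × 1.8594 × 5.7023 = 0.7030.
T(604)/T(471) = exp(τ_B − τ_A) = exp(0.4430) = 1.5574.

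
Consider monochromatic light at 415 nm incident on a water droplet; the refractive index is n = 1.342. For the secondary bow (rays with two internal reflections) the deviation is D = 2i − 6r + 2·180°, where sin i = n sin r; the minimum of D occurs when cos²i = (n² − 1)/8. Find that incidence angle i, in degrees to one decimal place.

71.6°

cos²i = (1.342² − 1)/8 = (1.80096 − 1)/8 = 0.10012.
cos i = 0.31642, so i = 71.554°.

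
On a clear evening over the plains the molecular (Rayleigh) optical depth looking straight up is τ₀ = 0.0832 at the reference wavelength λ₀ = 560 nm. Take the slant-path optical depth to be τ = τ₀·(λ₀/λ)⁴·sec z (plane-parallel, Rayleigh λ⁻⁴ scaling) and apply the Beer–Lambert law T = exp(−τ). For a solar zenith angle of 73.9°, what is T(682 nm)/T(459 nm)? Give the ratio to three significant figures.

Airmass: sec 73.9° = 3.6060.
τ(682 nm) = 0.0832 × (560/682)⁴ × 3.6060 = 0.0832 × 0.4546 × 3.6060 = 0.1364.
τ(459 nm) = 0.0832 × (560/459)⁴ × 3.6060 = 0.0832 × 2.2157 × 3.6060 = 0.6647.
T(682)/T(459) = exp(τ_B − τ_A) = exp(0.5284) = 1.6961.

1.70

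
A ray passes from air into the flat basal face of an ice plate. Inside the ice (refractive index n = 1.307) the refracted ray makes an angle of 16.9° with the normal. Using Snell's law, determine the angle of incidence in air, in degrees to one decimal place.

22.3°

Snell: sin θ_i = n · sin θ_r = 1.307 × sin 16.9° = 1.307 × 0.2907 = 0.3799.
θ_i = arcsin(0.3799) = 22.33°.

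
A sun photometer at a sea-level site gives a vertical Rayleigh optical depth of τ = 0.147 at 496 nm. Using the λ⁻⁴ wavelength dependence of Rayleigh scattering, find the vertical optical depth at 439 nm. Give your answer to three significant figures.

0.240

τ(439 nm) = τ(496 nm) × (496/439)⁴ = 0.147 × (1.1298)⁴ = 0.147 × 1.6296 = 0.2395.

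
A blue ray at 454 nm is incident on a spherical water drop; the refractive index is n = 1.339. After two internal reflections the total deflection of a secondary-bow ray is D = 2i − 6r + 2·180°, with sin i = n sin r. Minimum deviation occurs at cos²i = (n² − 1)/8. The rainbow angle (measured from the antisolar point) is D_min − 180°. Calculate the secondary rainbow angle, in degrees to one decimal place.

cos²i = (1.79292 − 1)/8 = 0.09912; i = arccos(0.31483) = 71.650°.
sin r = sin 71.650°/1.339 = 0.70885; r = 45.141°.
D_min = 2·71.650° − 6·45.141° + 360° = 232.451°.
Rainbow angle = D_min − 180° = 52.451°.

52.5°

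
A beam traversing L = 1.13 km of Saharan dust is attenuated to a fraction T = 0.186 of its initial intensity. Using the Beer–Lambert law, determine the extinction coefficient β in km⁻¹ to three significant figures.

1.49 km⁻¹

Beer–Lambert: T = exp(−βL) ⇒ β = −ln(T)/L = −ln(0.186)/1.13 = 1.6820/1.13 = 1.489 km⁻¹.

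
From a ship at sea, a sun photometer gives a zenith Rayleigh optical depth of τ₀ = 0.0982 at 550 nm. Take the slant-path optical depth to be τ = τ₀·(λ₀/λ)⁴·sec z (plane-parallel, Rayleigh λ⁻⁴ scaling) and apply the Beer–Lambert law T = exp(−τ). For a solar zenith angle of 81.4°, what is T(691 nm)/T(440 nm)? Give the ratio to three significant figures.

3.82

Airmass: sec 81.4° = 6.6874.
τ(691 nm) = 0.0982 × (550/691)⁴ × 6.6874 = 0.0982 × 0.4014 × 6.6874 = 0.2636.
τ(440 nm) = 0.0982 × (550/440)⁴ × 6.6874 = 0.0982 × 2.4414 × 6.6874 = 1.6033.
T(691)/T(440) = exp(τ_B − τ_A) = exp(1.3397) = 3.8179.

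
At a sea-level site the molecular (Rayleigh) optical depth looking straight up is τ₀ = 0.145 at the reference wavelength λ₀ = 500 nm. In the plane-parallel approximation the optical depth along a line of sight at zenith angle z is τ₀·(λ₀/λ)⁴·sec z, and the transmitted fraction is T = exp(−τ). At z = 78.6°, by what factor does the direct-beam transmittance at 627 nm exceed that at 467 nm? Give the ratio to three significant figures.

Airmass: sec 78.6° = 5.0593.
τ(627 nm) = 0.145 × (500/627)⁴ × 5.0593 = 0.145 × 0.4044 × 5.0593 = 0.2967.
τ(467 nm) = 0.145 × (500/467)⁴ × 5.0593 = 0.145 × 1.3141 × 5.0593 = 0.9640.
T(627)/T(467) = exp(τ_B − τ_A) = exp(0.6673) = 1.9490.

1.95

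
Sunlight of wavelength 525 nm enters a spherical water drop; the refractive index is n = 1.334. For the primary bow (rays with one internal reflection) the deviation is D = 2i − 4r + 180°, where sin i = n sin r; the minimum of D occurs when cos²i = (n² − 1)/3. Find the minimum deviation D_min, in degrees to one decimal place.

138.1°

cos²i = (1.77956 − 1)/3 = 0.25985; i = arccos(0.50976) = 59.352°.
sin r = sin 59.352°/1.334 = 0.64492; r = 40.159°.
D_min = 2·59.352° − 4·40.159° + 180° = 138.067°.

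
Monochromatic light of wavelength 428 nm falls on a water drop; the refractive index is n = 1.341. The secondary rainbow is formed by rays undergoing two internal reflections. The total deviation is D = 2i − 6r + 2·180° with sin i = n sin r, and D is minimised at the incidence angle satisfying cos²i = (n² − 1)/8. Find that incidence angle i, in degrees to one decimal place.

71.6°

cos²i = (1.341² − 1)/8 = (1.79828 − 1)/8 = 0.09979.
cos i = 0.31589, so i = 71.586°.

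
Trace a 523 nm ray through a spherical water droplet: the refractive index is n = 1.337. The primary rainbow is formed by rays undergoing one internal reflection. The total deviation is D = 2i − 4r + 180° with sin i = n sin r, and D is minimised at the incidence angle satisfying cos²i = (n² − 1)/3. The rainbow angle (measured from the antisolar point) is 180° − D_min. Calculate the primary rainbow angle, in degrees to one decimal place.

41.5°

cos²i = (1.78757 − 1)/3 = 0.26252; i = arccos(0.51237) = 59.178°.
sin r = sin 59.178°/1.337 = 0.64231; r = 39.964°.
D_min = 2·59.178° − 4·39.964° + 180° = 138.500°.
Rainbow angle = 180° − D_min = 41.500°.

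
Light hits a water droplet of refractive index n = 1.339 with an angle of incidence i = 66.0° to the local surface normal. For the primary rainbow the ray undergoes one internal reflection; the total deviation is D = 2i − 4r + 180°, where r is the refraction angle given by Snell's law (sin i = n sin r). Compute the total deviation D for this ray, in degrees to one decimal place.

sin r = sin 66.0° / 1.339 = 0.9135/1.339 = 0.6823; r = 43.02°.
D = 2·66.0° − 4·43.02° + 180° = 132.00° − 172.08° + 180° = 139.92°.

139.9°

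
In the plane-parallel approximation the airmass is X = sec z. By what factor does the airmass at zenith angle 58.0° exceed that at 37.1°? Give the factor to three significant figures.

X(58.0°)/X(37.1°) = sec 58.0° / sec 37.1° = cos 37.1° / cos 58.0° = 0.7976/0.5299 = 1.5051.

1.51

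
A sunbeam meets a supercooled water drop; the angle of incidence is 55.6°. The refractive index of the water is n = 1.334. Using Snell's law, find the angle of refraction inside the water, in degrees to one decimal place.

38.2°

Snell: sin θ_r = sin θ_i / n = sin 55.6° / 1.334 = 0.8251 / 1.334 = 0.6185.
θ_r = arcsin(0.6185) = 38.21°.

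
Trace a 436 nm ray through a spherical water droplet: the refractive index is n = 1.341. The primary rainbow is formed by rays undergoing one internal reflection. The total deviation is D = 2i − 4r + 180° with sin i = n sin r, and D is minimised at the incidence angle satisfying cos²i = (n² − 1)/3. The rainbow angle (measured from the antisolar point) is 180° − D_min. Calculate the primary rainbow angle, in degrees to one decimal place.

40.9°

cos²i = (1.79828 − 1)/3 = 0.26609; i = arccos(0.51584) = 58.946°.
sin r = sin 58.946°/1.341 = 0.63884; r = 39.705°.
D_min = 2·58.946° − 4·39.705° + 180° = 139.071°.
Rainbow angle = 180° − D_min = 40.929°.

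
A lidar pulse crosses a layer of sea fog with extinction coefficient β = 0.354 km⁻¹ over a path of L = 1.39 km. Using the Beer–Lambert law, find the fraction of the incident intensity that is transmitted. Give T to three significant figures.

τ = β·L = 0.354 × 1.39 = 0.4921.
T = exp(−0.4921) = 0.6114.

0.611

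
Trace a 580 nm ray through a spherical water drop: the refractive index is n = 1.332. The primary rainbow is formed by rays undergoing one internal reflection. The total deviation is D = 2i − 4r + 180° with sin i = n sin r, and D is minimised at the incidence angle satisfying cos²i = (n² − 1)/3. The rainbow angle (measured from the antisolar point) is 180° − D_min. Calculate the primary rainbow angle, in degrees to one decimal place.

cos²i = (1.77422 − 1)/3 = 0.25807; i = arccos(0.50801) = 59.469°.
sin r = sin 59.469°/1.332 = 0.64666; r = 40.290°.
D_min = 2·59.469° − 4·40.290° + 180° = 137.776°.
Rainbow angle = 180° − D_min = 42.224°.

42.2°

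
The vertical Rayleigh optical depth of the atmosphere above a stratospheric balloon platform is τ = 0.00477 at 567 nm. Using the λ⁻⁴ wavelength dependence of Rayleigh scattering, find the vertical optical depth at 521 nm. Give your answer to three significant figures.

τ(521 nm) = τ(567 nm) × (567/521)⁴ = 0.00477 × (1.0883)⁴ = 0.00477 × 1.4028 = 0.0067.

0.00669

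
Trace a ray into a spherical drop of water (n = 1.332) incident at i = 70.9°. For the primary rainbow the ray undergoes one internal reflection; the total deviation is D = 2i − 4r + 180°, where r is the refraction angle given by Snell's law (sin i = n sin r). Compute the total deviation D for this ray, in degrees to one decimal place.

sin r = sin 70.9° / 1.332 = 0.9449/1.332 = 0.7094; r = 45.19°.
D = 2·70.9° − 4·45.19° + 180° = 141.80° − 180.75° + 180° = 141.05°.

141.0°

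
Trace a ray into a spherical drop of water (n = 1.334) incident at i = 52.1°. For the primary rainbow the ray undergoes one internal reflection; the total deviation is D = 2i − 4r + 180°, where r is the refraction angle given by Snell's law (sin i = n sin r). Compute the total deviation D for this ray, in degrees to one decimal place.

139.1°

sin r = sin 52.1° / 1.334 = 0.7891/1.334 = 0.5915; r = 36.26°.
D = 2·52.1° − 4·36.26° + 180° = 104.20° − 145.06° + 180° = 139.14°.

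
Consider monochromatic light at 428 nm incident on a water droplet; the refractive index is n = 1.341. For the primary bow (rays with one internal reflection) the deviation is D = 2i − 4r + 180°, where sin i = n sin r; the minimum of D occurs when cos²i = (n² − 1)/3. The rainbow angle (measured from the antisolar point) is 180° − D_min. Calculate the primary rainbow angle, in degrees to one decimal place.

cos²i = (1.79828 − 1)/3 = 0.26609; i = arccos(0.51584) = 58.946°.
sin r = sin 58.946°/1.341 = 0.63884; r = 39.705°.
D_min = 2·58.946° − 4·39.705° + 180° = 139.071°.
Rainbow angle = 180° − D_min = 40.929°.

40.9°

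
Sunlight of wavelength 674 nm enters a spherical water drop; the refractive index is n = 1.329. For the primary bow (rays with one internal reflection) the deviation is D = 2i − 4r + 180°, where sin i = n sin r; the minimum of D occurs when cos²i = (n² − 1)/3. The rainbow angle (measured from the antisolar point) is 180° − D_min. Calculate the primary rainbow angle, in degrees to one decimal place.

cos²i = (1.76624 − 1)/3 = 0.25541; i = arccos(0.50538) = 59.643°.
sin r = sin 59.643°/1.329 = 0.64928; r = 40.487°.
D_min = 2·59.643° − 4·40.487° + 180° = 137.337°.
Rainbow angle = 180° − D_min = 42.663°.

42.7°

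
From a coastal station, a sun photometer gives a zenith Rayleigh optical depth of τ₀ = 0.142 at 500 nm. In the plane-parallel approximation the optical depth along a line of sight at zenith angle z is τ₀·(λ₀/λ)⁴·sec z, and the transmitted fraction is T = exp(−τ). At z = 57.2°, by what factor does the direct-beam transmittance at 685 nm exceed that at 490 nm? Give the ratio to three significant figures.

1.23

Airmass: sec 57.2° = 1.8460.
τ(685 nm) = 0.142 × (500/685)⁴ × 1.8460 = 0.142 × 0.2839 × 1.8460 = 0.0744.
τ(490 nm) = 0.142 × (500/490)⁴ × 1.8460 = 0.142 × 1.0842 × 1.8460 = 0.2842.
T(685)/T(490) = exp(τ_B − τ_A) = exp(0.2098) = 1.2334.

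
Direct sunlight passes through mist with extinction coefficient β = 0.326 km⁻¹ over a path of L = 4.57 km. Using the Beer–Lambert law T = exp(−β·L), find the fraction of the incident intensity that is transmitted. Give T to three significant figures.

τ = β·L = 0.326 × 4.57 = 1.4898.
T = exp(−1.4898) = 0.2254.

0.225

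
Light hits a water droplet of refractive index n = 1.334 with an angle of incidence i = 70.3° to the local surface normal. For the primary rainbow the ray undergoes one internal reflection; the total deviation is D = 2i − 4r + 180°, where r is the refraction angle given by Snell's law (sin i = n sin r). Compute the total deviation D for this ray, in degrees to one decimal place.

sin r = sin 70.3° / 1.334 = 0.9415/1.334 = 0.7058; r = 44.89°.
D = 2·70.3° − 4·44.89° + 180° = 140.60° − 179.56° + 180° = 141.04°.

141.0°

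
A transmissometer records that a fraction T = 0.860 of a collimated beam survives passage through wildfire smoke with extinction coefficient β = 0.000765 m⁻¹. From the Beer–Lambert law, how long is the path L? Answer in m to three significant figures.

Beer–Lambert: T = exp(−βL) ⇒ L = −ln(T)/β = −ln(0.860)/0.000765 = 0.1508/0.000765 = 197.2 m.

197 m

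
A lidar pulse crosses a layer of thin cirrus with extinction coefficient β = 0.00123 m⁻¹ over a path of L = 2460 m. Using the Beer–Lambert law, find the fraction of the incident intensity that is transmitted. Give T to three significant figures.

0.0485

τ = β·L = 0.00123 × 2460 = 3.0258.
T = exp(−3.0258) = 0.0485.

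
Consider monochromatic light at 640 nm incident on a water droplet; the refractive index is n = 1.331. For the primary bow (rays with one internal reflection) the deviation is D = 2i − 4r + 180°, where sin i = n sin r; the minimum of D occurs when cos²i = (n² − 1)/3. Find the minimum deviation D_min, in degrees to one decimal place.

137.6°

cos²i = (1.77156 − 1)/3 = 0.25719; i = arccos(0.50714) = 59.527°.
sin r = sin 59.527°/1.331 = 0.64753; r = 40.356°.
D_min = 2·59.527° − 4·40.356° + 180° = 137.630°.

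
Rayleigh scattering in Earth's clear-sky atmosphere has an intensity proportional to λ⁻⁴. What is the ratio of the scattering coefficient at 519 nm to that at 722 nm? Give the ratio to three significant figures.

3.75

Rayleigh scattering ∝ λ⁻⁴, so the ratio of coefficients is the inverse fourth power of the wavelength ratio.
σ(519)/σ(722) = (722/519)⁴ = (1.3911)⁴ = 3.745.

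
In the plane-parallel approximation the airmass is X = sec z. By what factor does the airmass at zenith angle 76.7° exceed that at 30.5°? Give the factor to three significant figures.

X(76.7°)/X(30.5°) = sec 76.7° / sec 30.5° = cos 30.5° / cos 76.7° = 0.8616/0.2300 = 3.7454.

3.75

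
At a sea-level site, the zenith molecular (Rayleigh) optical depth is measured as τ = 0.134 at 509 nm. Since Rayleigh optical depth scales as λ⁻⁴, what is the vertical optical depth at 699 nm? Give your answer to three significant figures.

τ(699 nm) = τ(509 nm) × (509/699)⁴ = 0.134 × (0.7282)⁴ = 0.134 × 0.2812 = 0.0377.

0.0377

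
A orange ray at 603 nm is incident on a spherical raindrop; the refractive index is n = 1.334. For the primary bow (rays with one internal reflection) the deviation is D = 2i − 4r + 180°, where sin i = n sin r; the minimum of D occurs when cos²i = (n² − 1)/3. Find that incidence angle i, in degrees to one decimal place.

cos²i = (1.334² − 1)/3 = (1.77956 − 1)/3 = 0.25985.
cos i = 0.50976, so i = 59.352°.

59.4°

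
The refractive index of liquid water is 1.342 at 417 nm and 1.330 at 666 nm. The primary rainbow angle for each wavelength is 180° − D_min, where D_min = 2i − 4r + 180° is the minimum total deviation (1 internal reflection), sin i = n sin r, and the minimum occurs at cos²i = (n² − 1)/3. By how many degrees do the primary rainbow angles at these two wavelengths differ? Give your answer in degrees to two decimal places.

At 417 nm (n = 1.342): cos²i = 0.26699 → i = 58.888°, r = 39.641°, D_min = 139.213°, rainbow angle = 40.787°.
At 666 nm (n = 1.330): cos²i = 0.25630 → i = 59.585°, r = 40.422°, D_min = 137.484°, rainbow angle = 42.516°.
Angular width = |40.787° − 42.516°| = 1.729°.

1.73°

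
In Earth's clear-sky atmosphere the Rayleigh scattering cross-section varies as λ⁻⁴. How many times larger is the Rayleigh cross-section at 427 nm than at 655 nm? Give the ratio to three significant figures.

Rayleigh scattering ∝ λ⁻⁴, so the ratio of coefficients is the inverse fourth power of the wavelength ratio.
σ(427)/σ(655) = (655/427)⁴ = (1.5340)⁴ = 5.537.

5.54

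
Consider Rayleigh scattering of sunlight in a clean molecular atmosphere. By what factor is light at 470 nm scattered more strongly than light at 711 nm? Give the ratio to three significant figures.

5.24

Rayleigh scattering ∝ λ⁻⁴, so the ratio of coefficients is the inverse fourth power of the wavelength ratio.
σ(470)/σ(711) = (711/470)⁴ = (1.5128)⁴ = 5.237.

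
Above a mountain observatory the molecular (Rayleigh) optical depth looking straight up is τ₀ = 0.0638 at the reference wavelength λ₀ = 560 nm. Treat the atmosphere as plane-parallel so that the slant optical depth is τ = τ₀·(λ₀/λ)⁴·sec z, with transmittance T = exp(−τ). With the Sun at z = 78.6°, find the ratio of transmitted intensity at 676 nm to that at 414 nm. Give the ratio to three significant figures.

2.53

Airmass: sec 78.6° = 5.0593.
τ(676 nm) = 0.0638 × (560/676)⁴ × 5.0593 = 0.0638 × 0.4709 × 5.0593 = 0.1520.
τ(414 nm) = 0.0638 × (560/414)⁴ × 5.0593 = 0.0638 × 3.3477 × 5.0593 = 1.0806.
T(676)/T(414) = exp(τ_B − τ_A) = exp(0.9286) = 2.5309.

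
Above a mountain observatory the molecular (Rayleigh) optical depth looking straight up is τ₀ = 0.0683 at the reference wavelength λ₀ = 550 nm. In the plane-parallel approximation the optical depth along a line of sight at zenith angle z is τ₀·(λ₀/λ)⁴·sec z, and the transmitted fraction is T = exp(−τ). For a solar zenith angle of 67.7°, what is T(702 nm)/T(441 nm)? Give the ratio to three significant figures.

1.44

Airmass: sec 67.7° = 2.6354.
τ(702 nm) = 0.0683 × (550/702)⁴ × 2.6354 = 0.0683 × 0.3768 × 2.6354 = 0.0678.
τ(441 nm) = 0.0683 × (550/441)⁴ × 2.6354 = 0.0683 × 2.4193 × 2.6354 = 0.4355.
T(702)/T(441) = exp(τ_B − τ_A) = exp(0.3676) = 1.4443.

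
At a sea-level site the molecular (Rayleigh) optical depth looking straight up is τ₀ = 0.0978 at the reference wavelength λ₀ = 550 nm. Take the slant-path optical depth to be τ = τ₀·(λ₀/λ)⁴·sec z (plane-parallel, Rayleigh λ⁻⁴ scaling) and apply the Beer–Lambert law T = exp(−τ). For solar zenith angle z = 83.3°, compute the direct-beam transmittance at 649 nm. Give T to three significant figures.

sec 83.3° = 8.5711.
τ = 0.0978 × (550/649)⁴ × 8.5711 = 0.0978 × 0.5158 × 8.5711 = 0.4324.
T = exp(−0.4324) = 0.6490.

0.649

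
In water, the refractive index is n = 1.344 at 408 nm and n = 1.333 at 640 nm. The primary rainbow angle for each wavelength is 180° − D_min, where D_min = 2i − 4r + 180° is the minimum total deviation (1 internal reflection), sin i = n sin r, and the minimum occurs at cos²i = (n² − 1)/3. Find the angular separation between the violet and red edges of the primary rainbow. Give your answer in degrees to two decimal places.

1.57°

At 408 nm (n = 1.344): cos²i = 0.26878 → i = 58.772°, r = 39.512°, D_min = 139.495°, rainbow angle = 40.505°.
At 640 nm (n = 1.333): cos²i = 0.25896 → i = 59.410°, r = 40.225°, D_min = 137.922°, rainbow angle = 42.078°.
Angular width = |40.505° − 42.078°| = 1.573°.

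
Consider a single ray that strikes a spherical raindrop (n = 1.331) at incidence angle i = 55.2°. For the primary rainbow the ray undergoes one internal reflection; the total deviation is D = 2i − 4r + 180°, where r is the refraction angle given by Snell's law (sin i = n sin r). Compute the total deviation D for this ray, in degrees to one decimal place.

138.0°

sin r = sin 55.2° / 1.331 = 0.8211/1.331 = 0.6169; r = 38.09°.
D = 2·55.2° − 4·38.09° + 180° = 110.40° − 152.37° + 180° = 138.03°.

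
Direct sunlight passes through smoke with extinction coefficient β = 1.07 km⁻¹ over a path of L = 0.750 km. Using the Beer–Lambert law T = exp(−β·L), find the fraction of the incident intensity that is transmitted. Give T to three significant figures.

0.448

τ = β·L = 1.07 × 0.750 = 0.8025.
T = exp(−0.8025) = 0.4482.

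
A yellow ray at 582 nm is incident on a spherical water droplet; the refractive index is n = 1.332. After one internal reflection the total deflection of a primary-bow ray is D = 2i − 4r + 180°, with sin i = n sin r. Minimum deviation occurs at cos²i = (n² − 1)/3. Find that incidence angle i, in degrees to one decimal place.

59.5°

cos²i = (1.332² − 1)/3 = (1.77422 − 1)/3 = 0.25807.
cos i = 0.50801, so i = 59.469°.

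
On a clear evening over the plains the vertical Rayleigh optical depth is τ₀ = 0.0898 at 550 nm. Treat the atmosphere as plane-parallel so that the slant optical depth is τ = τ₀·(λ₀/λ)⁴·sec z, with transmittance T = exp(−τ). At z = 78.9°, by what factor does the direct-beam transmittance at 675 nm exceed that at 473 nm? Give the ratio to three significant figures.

1.91

Airmass: sec 78.9° = 5.1942.
τ(675 nm) = 0.0898 × (550/675)⁴ × 5.1942 = 0.0898 × 0.4408 × 5.1942 = 0.2056.
τ(473 nm) = 0.0898 × (550/473)⁴ × 5.1942 = 0.0898 × 1.8281 × 5.1942 = 0.8527.
T(675)/T(473) = exp(τ_B − τ_A) = exp(0.6471) = 1.9100.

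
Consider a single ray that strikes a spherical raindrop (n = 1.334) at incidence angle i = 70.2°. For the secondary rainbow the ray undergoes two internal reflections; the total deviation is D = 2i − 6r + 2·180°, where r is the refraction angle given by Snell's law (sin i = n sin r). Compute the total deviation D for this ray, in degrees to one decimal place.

sin r = sin 70.2° / 1.334 = 0.9409/1.334 = 0.7053; r = 44.85°.
D = 2·70.2° − 6·44.85° + 2·180° = 140.40° − 269.13° + 360° = 231.27°.

231.3°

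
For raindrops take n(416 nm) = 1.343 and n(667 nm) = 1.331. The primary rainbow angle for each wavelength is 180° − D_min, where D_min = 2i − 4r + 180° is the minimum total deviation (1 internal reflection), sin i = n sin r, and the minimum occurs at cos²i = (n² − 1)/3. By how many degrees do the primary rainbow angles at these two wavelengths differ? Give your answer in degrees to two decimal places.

1.72°

At 416 nm (n = 1.343): cos²i = 0.26788 → i = 58.830°, r = 39.577°, D_min = 139.354°, rainbow angle = 40.646°.
At 667 nm (n = 1.331): cos²i = 0.25719 → i = 59.527°, r = 40.356°, D_min = 137.630°, rainbow angle = 42.370°.
Angular width = |40.646° − 42.370°| = 1.724°.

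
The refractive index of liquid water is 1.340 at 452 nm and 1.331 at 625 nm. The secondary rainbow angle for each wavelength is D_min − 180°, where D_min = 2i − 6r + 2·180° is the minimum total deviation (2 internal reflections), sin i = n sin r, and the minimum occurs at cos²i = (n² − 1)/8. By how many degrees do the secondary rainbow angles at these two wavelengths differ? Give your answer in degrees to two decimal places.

At 452 nm (n = 1.340): cos²i = 0.09945 → i = 71.618°, r = 45.088°, D_min = 232.709°, rainbow angle = 52.709°.
At 625 nm (n = 1.331): cos²i = 0.09645 → i = 71.907°, r = 45.575°, D_min = 230.365°, rainbow angle = 50.365°.
Angular width = |52.709° − 50.365°| = 2.344°.

2.34°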